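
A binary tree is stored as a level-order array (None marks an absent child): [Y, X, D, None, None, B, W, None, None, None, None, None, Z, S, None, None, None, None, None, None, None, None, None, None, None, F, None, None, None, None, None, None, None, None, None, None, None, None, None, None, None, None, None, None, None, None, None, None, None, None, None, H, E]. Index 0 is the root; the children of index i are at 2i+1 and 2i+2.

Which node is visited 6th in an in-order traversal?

In-order visits the left subtree, then the node, then the right subtree.
At Y: go left to X.
  X is a leaf — visit X.
Visit Y.
At Y: go right to D.
  At D: go left to B.
    At B: no left child.
    Visit B.
    At B: go right to Z.
      At Z: go left to F.
        At F: go left to H.
          H is a leaf — visit H.
        Visit F.
        At F: go right to E.
          E is a leaf — visit E.
      Visit Z.
      At Z: no right child.
  Visit D.
  At D: go right to W.
    At W: go left to S.
      S is a leaf — visit S.
    Visit W.
    At W: no right child.
Full in-order sequence: X, Y, B, H, F, E, Z, D, S, W.

E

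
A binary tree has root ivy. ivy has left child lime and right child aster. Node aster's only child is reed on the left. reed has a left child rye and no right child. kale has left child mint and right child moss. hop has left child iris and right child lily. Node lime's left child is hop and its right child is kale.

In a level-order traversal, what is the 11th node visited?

rye

Level-order visits nodes level by level from the root, left to right within each level.
Level 0: ivy
Level 1: lime, aster
Level 2: hop, kale, reed
Level 3: iris, lily, mint, moss, rye
Full level-order sequence: ivy, lime, aster, hop, kale, reed, iris, lily, mint, moss, rye.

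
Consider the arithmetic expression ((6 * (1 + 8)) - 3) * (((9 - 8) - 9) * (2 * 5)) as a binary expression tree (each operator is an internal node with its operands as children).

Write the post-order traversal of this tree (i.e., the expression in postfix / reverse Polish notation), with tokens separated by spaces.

6 1 8 + * 3 - 9 8 - 9 - 2 5 * * *

Post-order on an expression tree gives postfix notation: for each operator, emit left operand, right operand, then the operator.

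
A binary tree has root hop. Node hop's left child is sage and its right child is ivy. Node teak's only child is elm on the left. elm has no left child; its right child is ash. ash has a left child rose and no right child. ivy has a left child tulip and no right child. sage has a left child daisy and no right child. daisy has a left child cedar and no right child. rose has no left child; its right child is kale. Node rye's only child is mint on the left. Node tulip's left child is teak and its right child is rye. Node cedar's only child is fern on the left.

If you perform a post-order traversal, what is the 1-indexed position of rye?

11

Post-order visits the left subtree, then the right subtree, then the node.
At hop: go left to sage.
  At sage: go left to daisy.
    At daisy: go left to cedar.
      At cedar: go left to fern.
        fern is a leaf — visit fern.
      At cedar: no right child.
      Visit cedar.
    At daisy: no right child.
    Visit daisy.
  At sage: no right child.
  Visit sage.
At hop: go right to ivy.
  At ivy: go left to tulip.
    At tulip: go left to teak.
      At teak: go left to elm.
        At elm: no left child.
        At elm: go right to ash.
          At ash: go left to rose.
            At rose: no left child.
            At rose: go right to kale.
              kale is a leaf — visit kale.
            Visit rose.
          At ash: no right child.
          Visit ash.
        Visit elm.
      At teak: no right child.
      Visit teak.
    At tulip: go right to rye.
      At rye: go left to mint.
        mint is a leaf — visit mint.
      At rye: no right child.
      Visit rye.
    Visit tulip.
  At ivy: no right child.
  Visit ivy.
Visit hop.
Full post-order sequence: fern, cedar, daisy, sage, kale, rose, ash, elm, teak, mint, rye, tulip, ivy, hop.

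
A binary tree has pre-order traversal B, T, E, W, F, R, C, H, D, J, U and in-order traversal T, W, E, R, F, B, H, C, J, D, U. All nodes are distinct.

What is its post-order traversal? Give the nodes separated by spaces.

The first element of pre-order is the root; it splits in-order into left and right subtrees.
Root B: left subtree has 5 nodes {T, W, E, R, F}, right has 5 {H, C, J, D, U}.
  Root T: left subtree has 0 nodes { }, right has 4 {W, E, R, F}.
    Root E: left subtree has 1 node {W}, right has 2 {R, F}.
      Root F: left subtree has 1 node {R}, right has 0 { }.
  Root C: left subtree has 1 node {H}, right has 3 {J, D, U}.
    Root D: left subtree has 1 node {J}, right has 1 {U}.

W R F E T H J U D C B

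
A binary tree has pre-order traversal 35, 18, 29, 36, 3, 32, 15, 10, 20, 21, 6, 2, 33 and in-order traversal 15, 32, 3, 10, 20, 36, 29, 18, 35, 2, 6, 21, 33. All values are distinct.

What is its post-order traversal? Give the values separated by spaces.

The first element of pre-order is the root; it splits in-order into left and right subtrees.
Root 35: left subtree has 8 nodes {15, 32, 3, 10, 20, 36, 29, 18}, right has 4 {2, 6, 21, 33}.
  Root 18: left subtree has 7 nodes {15, 32, 3, 10, 20, 36, 29}, right has 0 { }.
    Root 29: left subtree has 6 nodes {15, 32, 3, 10, 20, 36}, right has 0 { }.
      Root 36: left subtree has 5 nodes {15, 32, 3, 10, 20}, right has 0 { }.
        Root 3: left subtree has 2 nodes {15, 32}, right has 2 {10, 20}.
          Root 32: left subtree has 1 node {15}, right has 0 { }.
          Root 10: left subtree has 0 nodes { }, right has 1 {20}.
  Root 21: left subtree has 2 nodes {2, 6}, right has 1 {33}.
    Root 6: left subtree has 1 node {2}, right has 0 { }.

15 32 20 10 3 36 29 18 2 6 33 21 35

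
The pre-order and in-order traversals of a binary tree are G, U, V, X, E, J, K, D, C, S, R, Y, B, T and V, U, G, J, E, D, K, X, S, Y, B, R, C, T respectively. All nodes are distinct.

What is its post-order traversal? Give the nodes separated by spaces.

The first element of pre-order is the root; it splits in-order into left and right subtrees.
Root G: left subtree has 2 nodes {V, U}, right has 11 {J, E, D, K, X, S, Y, B, R, C, T}.
  Root U: left subtree has 1 node {V}, right has 0 { }.
  Root X: left subtree has 4 nodes {J, E, D, K}, right has 6 {S, Y, B, R, C, T}.
    Root E: left subtree has 1 node {J}, right has 2 {D, K}.
      Root K: left subtree has 1 node {D}, right has 0 { }.
    Root C: left subtree has 4 nodes {S, Y, B, R}, right has 1 {T}.
      Root S: left subtree has 0 nodes { }, right has 3 {Y, B, R}.
        Root R: left subtree has 2 nodes {Y, B}, right has 0 { }.
          Root Y: left subtree has 0 nodes { }, right has 1 {B}.

V U J D K E B Y R S T C X G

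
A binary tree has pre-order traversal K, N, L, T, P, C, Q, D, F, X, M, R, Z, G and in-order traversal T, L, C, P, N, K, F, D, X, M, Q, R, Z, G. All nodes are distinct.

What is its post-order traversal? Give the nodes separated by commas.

The first element of pre-order is the root; it splits in-order into left and right subtrees.
Root K: left subtree has 5 nodes {T, L, C, P, N}, right has 8 {F, D, X, M, Q, R, Z, G}.
  Root N: left subtree has 4 nodes {T, L, C, P}, right has 0 { }.
    Root L: left subtree has 1 node {T}, right has 2 {C, P}.
      Root P: left subtree has 1 node {C}, right has 0 { }.
  Root Q: left subtree has 4 nodes {F, D, X, M}, right has 3 {R, Z, G}.
    Root D: left subtree has 1 node {F}, right has 2 {X, M}.
      Root X: left subtree has 0 nodes { }, right has 1 {M}.
    Root R: left subtree has 0 nodes { }, right has 2 {Z, G}.
      Root Z: left subtree has 0 nodes { }, right has 1 {G}.

T, C, P, L, N, F, M, X, D, G, Z, R, Q, K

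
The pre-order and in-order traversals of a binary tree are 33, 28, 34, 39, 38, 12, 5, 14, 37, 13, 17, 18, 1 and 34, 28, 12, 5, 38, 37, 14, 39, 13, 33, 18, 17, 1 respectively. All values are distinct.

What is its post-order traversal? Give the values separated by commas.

34, 5, 12, 37, 14, 38, 13, 39, 28, 18, 1, 17, 33

The first element of pre-order is the root; it splits in-order into left and right subtrees.
Root 33: left subtree has 9 nodes {34, 28, 12, 5, 38, 37, 14, 39, 13}, right has 3 {18, 17, 1}.
  Root 28: left subtree has 1 node {34}, right has 7 {12, 5, 38, 37, 14, 39, 13}.
    Root 39: left subtree has 5 nodes {12, 5, 38, 37, 14}, right has 1 {13}.
      Root 38: left subtree has 2 nodes {12, 5}, right has 2 {37, 14}.
        Root 12: left subtree has 0 nodes { }, right has 1 {5}.
        Root 14: left subtree has 1 node {37}, right has 0 { }.
  Root 17: left subtree has 1 node {18}, right has 1 {1}.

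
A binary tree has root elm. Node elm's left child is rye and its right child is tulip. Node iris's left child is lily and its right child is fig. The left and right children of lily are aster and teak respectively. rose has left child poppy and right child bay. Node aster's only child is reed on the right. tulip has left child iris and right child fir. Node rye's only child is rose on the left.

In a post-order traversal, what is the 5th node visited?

reed

Post-order visits the left subtree, then the right subtree, then the node.
At elm: go left to rye.
  At rye: go left to rose.
    At rose: go left to poppy.
      poppy is a leaf — visit poppy.
    At rose: go right to bay.
      bay is a leaf — visit bay.
    Visit rose.
  At rye: no right child.
  Visit rye.
At elm: go right to tulip.
  At tulip: go left to iris.
    At iris: go left to lily.
      At lily: go left to aster.
        At aster: no left child.
        At aster: go right to reed.
          reed is a leaf — visit reed.
        Visit aster.
      At lily: go right to teak.
        teak is a leaf — visit teak.
      Visit lily.
    At iris: go right to fig.
      fig is a leaf — visit fig.
    Visit iris.
  At tulip: go right to fir.
    fir is a leaf — visit fir.
  Visit tulip.
Visit elm.
Full post-order sequence: poppy, bay, rose, rye, reed, aster, teak, lily, fig, iris, fir, tulip, elm.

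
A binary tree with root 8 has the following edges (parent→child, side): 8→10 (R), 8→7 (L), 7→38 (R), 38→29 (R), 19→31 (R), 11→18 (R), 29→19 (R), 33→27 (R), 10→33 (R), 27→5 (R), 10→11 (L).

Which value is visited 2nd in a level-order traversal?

7

Level-order visits nodes level by level from the root, left to right within each level.
Level 0: 8
Level 1: 7, 10
Level 2: 38, 11, 33
Level 3: 29, 18, 27
Level 4: 19, 5
Level 5: 31
Full level-order sequence: 8, 7, 10, 38, 11, 33, 29, 18, 27, 19, 5, 31.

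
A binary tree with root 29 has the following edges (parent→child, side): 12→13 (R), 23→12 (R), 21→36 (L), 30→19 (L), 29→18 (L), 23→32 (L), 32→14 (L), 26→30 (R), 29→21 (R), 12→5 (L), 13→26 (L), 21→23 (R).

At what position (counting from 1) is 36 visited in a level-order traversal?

4

Level-order visits nodes level by level from the root, left to right within each level.
Level 0: 29
Level 1: 18, 21
Level 2: 36, 23
Level 3: 32, 12
Level 4: 14, 5, 13
Level 5: 26
Level 6: 30
Level 7: 19
Full level-order sequence: 29, 18, 21, 36, 23, 32, 12, 14, 5, 13, 26, 30, 19.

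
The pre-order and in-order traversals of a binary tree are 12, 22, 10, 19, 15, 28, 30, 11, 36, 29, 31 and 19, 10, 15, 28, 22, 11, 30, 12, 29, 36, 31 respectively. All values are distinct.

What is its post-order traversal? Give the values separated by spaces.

19 28 15 10 11 30 22 29 31 36 12

The first element of pre-order is the root; it splits in-order into left and right subtrees.
Root 12: left subtree has 7 nodes {19, 10, 15, 28, 22, 11, 30}, right has 3 {29, 36, 31}.
  Root 22: left subtree has 4 nodes {19, 10, 15, 28}, right has 2 {11, 30}.
    Root 10: left subtree has 1 node {19}, right has 2 {15, 28}.
      Root 15: left subtree has 0 nodes { }, right has 1 {28}.
    Root 30: left subtree has 1 node {11}, right has 0 { }.
  Root 36: left subtree has 1 node {29}, right has 1 {31}.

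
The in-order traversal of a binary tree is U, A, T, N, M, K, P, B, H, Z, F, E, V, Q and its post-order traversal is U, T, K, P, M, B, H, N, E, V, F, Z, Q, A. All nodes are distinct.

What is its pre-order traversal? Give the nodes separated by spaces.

A U Q Z N T H B M P K F V E

The last element of post-order is the root; it splits in-order into left and right subtrees.
Root A: left subtree has 1 node {U}, right has 12 {T, N, M, K, P, B, H, Z, F, E, V, Q}.
  Root Q: left subtree has 11 nodes {T, N, M, K, P, B, H, Z, F, E, V}, right has 0 { }.
    Root Z: left subtree has 7 nodes {T, N, M, K, P, B, H}, right has 3 {F, E, V}.
      Root N: left subtree has 1 node {T}, right has 5 {M, K, P, B, H}.
        Root H: left subtree has 4 nodes {M, K, P, B}, right has 0 { }.
          Root B: left subtree has 3 nodes {M, K, P}, right has 0 { }.
            Root M: left subtree has 0 nodes { }, right has 2 {K, P}.
              Root P: left subtree has 1 node {K}, right has 0 { }.
      Root F: left subtree has 0 nodes { }, right has 2 {E, V}.
        Root V: left subtree has 1 node {E}, right has 0 { }.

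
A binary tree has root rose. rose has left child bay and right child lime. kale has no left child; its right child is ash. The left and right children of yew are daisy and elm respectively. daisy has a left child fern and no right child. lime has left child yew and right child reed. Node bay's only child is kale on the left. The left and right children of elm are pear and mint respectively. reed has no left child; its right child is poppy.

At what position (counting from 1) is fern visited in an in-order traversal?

In-order visits the left subtree, then the node, then the right subtree.
At rose: go left to bay.
  At bay: go left to kale.
    At kale: no left child.
    Visit kale.
    At kale: go right to ash.
      ash is a leaf — visit ash.
  Visit bay.
  At bay: no right child.
Visit rose.
At rose: go right to lime.
  At lime: go left to yew.
    At yew: go left to daisy.
      At daisy: go left to fern.
        fern is a leaf — visit fern.
      Visit daisy.
      At daisy: no right child.
    Visit yew.
    At yew: go right to elm.
      At elm: go left to pear.
        pear is a leaf — visit pear.
      Visit elm.
      At elm: go right to mint.
        mint is a leaf — visit mint.
  Visit lime.
  At lime: go right to reed.
    At reed: no left child.
    Visit reed.
    At reed: go right to poppy.
      poppy is a leaf — visit poppy.
Full in-order sequence: kale, ash, bay, rose, fern, daisy, yew, pear, elm, mint, lime, reed, poppy.

5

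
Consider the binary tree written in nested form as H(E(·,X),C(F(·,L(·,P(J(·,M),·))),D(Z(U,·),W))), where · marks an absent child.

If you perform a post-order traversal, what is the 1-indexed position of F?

Post-order visits the left subtree, then the right subtree, then the node.
At H: go left to E.
  At E: no left child.
  At E: go right to X.
    X is a leaf — visit X.
  Visit E.
At H: go right to C.
  At C: go left to F.
    At F: no left child.
    At F: go right to L.
      At L: no left child.
      At L: go right to P.
        At P: go left to J.
          At J: no left child.
          At J: go right to M.
            M is a leaf — visit M.
          Visit J.
        At P: no right child.
        Visit P.
      Visit L.
    Visit F.
  At C: go right to D.
    At D: go left to Z.
      At Z: go left to U.
        U is a leaf — visit U.
      At Z: no right child.
      Visit Z.
    At D: go right to W.
      W is a leaf — visit W.
    Visit D.
  Visit C.
Visit H.
Full post-order sequence: X, E, M, J, P, L, F, U, Z, W, D, C, H.

7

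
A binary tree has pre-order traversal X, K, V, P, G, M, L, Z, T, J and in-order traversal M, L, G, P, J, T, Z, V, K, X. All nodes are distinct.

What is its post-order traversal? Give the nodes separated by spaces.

L M G J T Z P V K X

The first element of pre-order is the root; it splits in-order into left and right subtrees.
Root X: left subtree has 9 nodes {M, L, G, P, J, T, Z, V, K}, right has 0 { }.
  Root K: left subtree has 8 nodes {M, L, G, P, J, T, Z, V}, right has 0 { }.
    Root V: left subtree has 7 nodes {M, L, G, P, J, T, Z}, right has 0 { }.
      Root P: left subtree has 3 nodes {M, L, G}, right has 3 {J, T, Z}.
        Root G: left subtree has 2 nodes {M, L}, right has 0 { }.
          Root M: left subtree has 0 nodes { }, right has 1 {L}.
        Root Z: left subtree has 2 nodes {J, T}, right has 0 { }.
          Root T: left subtree has 1 node {J}, right has 0 { }.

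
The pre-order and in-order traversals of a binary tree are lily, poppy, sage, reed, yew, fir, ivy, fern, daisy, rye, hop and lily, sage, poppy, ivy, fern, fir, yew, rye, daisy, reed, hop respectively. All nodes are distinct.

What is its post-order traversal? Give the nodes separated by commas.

sage, fern, ivy, fir, rye, daisy, yew, hop, reed, poppy, lily

The first element of pre-order is the root; it splits in-order into left and right subtrees.
Root lily: left subtree has 0 nodes { }, right has 10 {sage, poppy, ivy, fern, fir, yew, rye, daisy, reed, hop}.
  Root poppy: left subtree has 1 node {sage}, right has 8 {ivy, fern, fir, yew, rye, daisy, reed, hop}.
    Root reed: left subtree has 6 nodes {ivy, fern, fir, yew, rye, daisy}, right has 1 {hop}.
      Root yew: left subtree has 3 nodes {ivy, fern, fir}, right has 2 {rye, daisy}.
        Root fir: left subtree has 2 nodes {ivy, fern}, right has 0 { }.
          Root ivy: left subtree has 0 nodes { }, right has 1 {fern}.
        Root daisy: left subtree has 1 node {rye}, right has 0 { }.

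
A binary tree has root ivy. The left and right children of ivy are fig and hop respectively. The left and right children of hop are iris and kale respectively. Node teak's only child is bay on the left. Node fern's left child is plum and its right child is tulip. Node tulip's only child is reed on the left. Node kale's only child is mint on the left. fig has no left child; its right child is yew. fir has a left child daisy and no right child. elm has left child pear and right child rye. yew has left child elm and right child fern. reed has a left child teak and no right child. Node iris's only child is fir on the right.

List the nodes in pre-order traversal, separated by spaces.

Pre-order visits the node, then its left subtree, then its right subtree.
Visit ivy.
At ivy: go left to fig.
  Visit fig.
  At fig: no left child.
  At fig: go right to yew.
    Visit yew.
    At yew: go left to elm.
      Visit elm.
      At elm: go left to pear.
        pear is a leaf — visit pear.
      At elm: go right to rye.
        rye is a leaf — visit rye.
    At yew: go right to fern.
      Visit fern.
      At fern: go left to plum.
        plum is a leaf — visit plum.
      At fern: go right to tulip.
        Visit tulip.
        At tulip: go left to reed.
          Visit reed.
          At reed: go left to teak.
            Visit teak.
            At teak: go left to bay.
              bay is a leaf — visit bay.
            At teak: no right child.
          At reed: no right child.
        At tulip: no right child.
At ivy: go right to hop.
  Visit hop.
  At hop: go left to iris.
    Visit iris.
    At iris: no left child.
    At iris: go right to fir.
      Visit fir.
      At fir: go left to daisy.
        daisy is a leaf — visit daisy.
      At fir: no right child.
  At hop: go right to kale.
    Visit kale.
    At kale: go left to mint.
      mint is a leaf — visit mint.
    At kale: no right child.

ivy fig yew elm pear rye fern plum tulip reed teak bay hop iris fir daisy kale mint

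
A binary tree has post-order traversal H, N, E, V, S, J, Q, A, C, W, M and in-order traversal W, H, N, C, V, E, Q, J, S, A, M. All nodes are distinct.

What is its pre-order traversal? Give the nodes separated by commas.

The last element of post-order is the root; it splits in-order into left and right subtrees.
Root M: left subtree has 10 nodes {W, H, N, C, V, E, Q, J, S, A}, right has 0 { }.
  Root W: left subtree has 0 nodes { }, right has 9 {H, N, C, V, E, Q, J, S, A}.
    Root C: left subtree has 2 nodes {H, N}, right has 6 {V, E, Q, J, S, A}.
      Root N: left subtree has 1 node {H}, right has 0 { }.
      Root A: left subtree has 5 nodes {V, E, Q, J, S}, right has 0 { }.
        Root Q: left subtree has 2 nodes {V, E}, right has 2 {J, S}.
          Root V: left subtree has 0 nodes { }, right has 1 {E}.
          Root J: left subtree has 0 nodes { }, right has 1 {S}.

M, W, C, N, H, A, Q, V, E, J, S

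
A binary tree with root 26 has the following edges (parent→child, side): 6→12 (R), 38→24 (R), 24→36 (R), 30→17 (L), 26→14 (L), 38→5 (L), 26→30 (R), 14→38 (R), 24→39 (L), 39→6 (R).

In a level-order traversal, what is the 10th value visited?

6

Level-order visits nodes level by level from the root, left to right within each level.
Level 0: 26
Level 1: 14, 30
Level 2: 38, 17
Level 3: 5, 24
Level 4: 39, 36
Level 5: 6
Level 6: 12
Full level-order sequence: 26, 14, 30, 38, 17, 5, 24, 39, 36, 6, 12.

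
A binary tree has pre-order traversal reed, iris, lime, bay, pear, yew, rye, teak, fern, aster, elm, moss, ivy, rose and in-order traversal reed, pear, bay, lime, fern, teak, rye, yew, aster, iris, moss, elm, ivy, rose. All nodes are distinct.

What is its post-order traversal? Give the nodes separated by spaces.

The first element of pre-order is the root; it splits in-order into left and right subtrees.
Root reed: left subtree has 0 nodes { }, right has 13 {pear, bay, lime, fern, teak, rye, yew, aster, iris, moss, elm, ivy, rose}.
  Root iris: left subtree has 8 nodes {pear, bay, lime, fern, teak, rye, yew, aster}, right has 4 {moss, elm, ivy, rose}.
    Root lime: left subtree has 2 nodes {pear, bay}, right has 5 {fern, teak, rye, yew, aster}.
      Root bay: left subtree has 1 node {pear}, right has 0 { }.
      Root yew: left subtree has 3 nodes {fern, teak, rye}, right has 1 {aster}.
        Root rye: left subtree has 2 nodes {fern, teak}, right has 0 { }.
          Root teak: left subtree has 1 node {fern}, right has 0 { }.
    Root elm: left subtree has 1 node {moss}, right has 2 {ivy, rose}.
      Root ivy: left subtree has 0 nodes { }, right has 1 {rose}.

pear bay fern teak rye aster yew lime moss rose ivy elm iris reed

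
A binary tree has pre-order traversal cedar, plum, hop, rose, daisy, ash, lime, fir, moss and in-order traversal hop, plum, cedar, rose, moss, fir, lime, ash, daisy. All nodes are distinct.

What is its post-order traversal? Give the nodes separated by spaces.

hop plum moss fir lime ash daisy rose cedar

The first element of pre-order is the root; it splits in-order into left and right subtrees.
Root cedar: left subtree has 2 nodes {hop, plum}, right has 6 {rose, moss, fir, lime, ash, daisy}.
  Root plum: left subtree has 1 node {hop}, right has 0 { }.
  Root rose: left subtree has 0 nodes { }, right has 5 {moss, fir, lime, ash, daisy}.
    Root daisy: left subtree has 4 nodes {moss, fir, lime, ash}, right has 0 { }.
      Root ash: left subtree has 3 nodes {moss, fir, lime}, right has 0 { }.
        Root lime: left subtree has 2 nodes {moss, fir}, right has 0 { }.
          Root fir: left subtree has 1 node {moss}, right has 0 { }.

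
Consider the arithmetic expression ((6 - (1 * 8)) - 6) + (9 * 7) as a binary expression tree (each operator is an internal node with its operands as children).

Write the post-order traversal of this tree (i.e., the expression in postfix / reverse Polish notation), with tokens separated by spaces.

6 1 8 * - 6 - 9 7 * +

Post-order on an expression tree gives postfix notation: for each operator, emit left operand, right operand, then the operator.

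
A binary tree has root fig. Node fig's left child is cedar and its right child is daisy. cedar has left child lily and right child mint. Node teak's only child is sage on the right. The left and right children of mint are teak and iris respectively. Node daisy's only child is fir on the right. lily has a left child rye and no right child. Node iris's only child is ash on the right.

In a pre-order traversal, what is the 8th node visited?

iris

Pre-order visits the node, then its left subtree, then its right subtree.
Visit fig.
At fig: go left to cedar.
  Visit cedar.
  At cedar: go left to lily.
    Visit lily.
    At lily: go left to rye.
      rye is a leaf — visit rye.
    At lily: no right child.
  At cedar: go right to mint.
    Visit mint.
    At mint: go left to teak.
      Visit teak.
      At teak: no left child.
      At teak: go right to sage.
        sage is a leaf — visit sage.
    At mint: go right to iris.
      Visit iris.
      At iris: no left child.
      At iris: go right to ash.
        ash is a leaf — visit ash.
At fig: go right to daisy.
  Visit daisy.
  At daisy: no left child.
  At daisy: go right to fir.
    fir is a leaf — visit fir.
Full pre-order sequence: fig, cedar, lily, rye, mint, teak, sage, iris, ash, daisy, fir.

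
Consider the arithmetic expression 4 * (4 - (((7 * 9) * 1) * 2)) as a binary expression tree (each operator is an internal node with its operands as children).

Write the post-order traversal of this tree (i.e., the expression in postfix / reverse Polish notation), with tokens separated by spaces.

Post-order on an expression tree gives postfix notation: for each operator, emit left operand, right operand, then the operator.

4 4 7 9 * 1 * 2 * - *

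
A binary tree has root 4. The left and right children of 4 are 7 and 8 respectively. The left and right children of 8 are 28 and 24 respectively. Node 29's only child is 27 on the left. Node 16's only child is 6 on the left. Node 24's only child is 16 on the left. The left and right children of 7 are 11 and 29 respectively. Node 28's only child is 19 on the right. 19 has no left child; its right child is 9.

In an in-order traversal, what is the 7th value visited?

19

In-order visits the left subtree, then the node, then the right subtree.
At 4: go left to 7.
  At 7: go left to 11.
    11 is a leaf — visit 11.
  Visit 7.
  At 7: go right to 29.
    At 29: go left to 27.
      27 is a leaf — visit 27.
    Visit 29.
    At 29: no right child.
Visit 4.
At 4: go right to 8.
  At 8: go left to 28.
    At 28: no left child.
    Visit 28.
    At 28: go right to 19.
      At 19: no left child.
      Visit 19.
      At 19: go right to 9.
        9 is a leaf — visit 9.
  Visit 8.
  At 8: go right to 24.
    At 24: go left to 16.
      At 16: go left to 6.
        6 is a leaf — visit 6.
      Visit 16.
      At 16: no right child.
    Visit 24.
    At 24: no right child.
Full in-order sequence: 11, 7, 27, 29, 4, 28, 19, 9, 8, 6, 16, 24.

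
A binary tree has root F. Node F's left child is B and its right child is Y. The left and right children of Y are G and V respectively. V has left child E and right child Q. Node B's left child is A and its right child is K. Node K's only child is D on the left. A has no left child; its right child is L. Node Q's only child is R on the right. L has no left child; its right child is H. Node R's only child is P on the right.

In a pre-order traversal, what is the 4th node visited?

L

Pre-order visits the node, then its left subtree, then its right subtree.
Visit F.
At F: go left to B.
  Visit B.
  At B: go left to A.
    Visit A.
    At A: no left child.
    At A: go right to L.
      Visit L.
      At L: no left child.
      At L: go right to H.
        H is a leaf — visit H.
  At B: go right to K.
    Visit K.
    At K: go left to D.
      D is a leaf — visit D.
    At K: no right child.
At F: go right to Y.
  Visit Y.
  At Y: go left to G.
    G is a leaf — visit G.
  At Y: go right to V.
    Visit V.
    At V: go left to E.
      E is a leaf — visit E.
    At V: go right to Q.
      Visit Q.
      At Q: no left child.
      At Q: go right to R.
        Visit R.
        At R: no left child.
        At R: go right to P.
          P is a leaf — visit P.
Full pre-order sequence: F, B, A, L, H, K, D, Y, G, V, E, Q, R, P.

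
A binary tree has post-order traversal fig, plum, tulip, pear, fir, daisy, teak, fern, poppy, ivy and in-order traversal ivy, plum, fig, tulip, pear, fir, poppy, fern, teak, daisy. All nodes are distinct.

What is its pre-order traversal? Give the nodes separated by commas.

The last element of post-order is the root; it splits in-order into left and right subtrees.
Root ivy: left subtree has 0 nodes { }, right has 9 {plum, fig, tulip, pear, fir, poppy, fern, teak, daisy}.
  Root poppy: left subtree has 5 nodes {plum, fig, tulip, pear, fir}, right has 3 {fern, teak, daisy}.
    Root fir: left subtree has 4 nodes {plum, fig, tulip, pear}, right has 0 { }.
      Root pear: left subtree has 3 nodes {plum, fig, tulip}, right has 0 { }.
        Root tulip: left subtree has 2 nodes {plum, fig}, right has 0 { }.
          Root plum: left subtree has 0 nodes { }, right has 1 {fig}.
    Root fern: left subtree has 0 nodes { }, right has 2 {teak, daisy}.
      Root teak: left subtree has 0 nodes { }, right has 1 {daisy}.

ivy, poppy, fir, pear, tulip, plum, fig, fern, teak, daisy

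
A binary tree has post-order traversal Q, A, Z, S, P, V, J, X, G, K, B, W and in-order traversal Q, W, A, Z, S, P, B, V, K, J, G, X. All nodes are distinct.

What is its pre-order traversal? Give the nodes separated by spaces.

W Q B P S Z A K V G J X

The last element of post-order is the root; it splits in-order into left and right subtrees.
Root W: left subtree has 1 node {Q}, right has 10 {A, Z, S, P, B, V, K, J, G, X}.
  Root B: left subtree has 4 nodes {A, Z, S, P}, right has 5 {V, K, J, G, X}.
    Root P: left subtree has 3 nodes {A, Z, S}, right has 0 { }.
      Root S: left subtree has 2 nodes {A, Z}, right has 0 { }.
        Root Z: left subtree has 1 node {A}, right has 0 { }.
    Root K: left subtree has 1 node {V}, right has 3 {J, G, X}.
      Root G: left subtree has 1 node {J}, right has 1 {X}.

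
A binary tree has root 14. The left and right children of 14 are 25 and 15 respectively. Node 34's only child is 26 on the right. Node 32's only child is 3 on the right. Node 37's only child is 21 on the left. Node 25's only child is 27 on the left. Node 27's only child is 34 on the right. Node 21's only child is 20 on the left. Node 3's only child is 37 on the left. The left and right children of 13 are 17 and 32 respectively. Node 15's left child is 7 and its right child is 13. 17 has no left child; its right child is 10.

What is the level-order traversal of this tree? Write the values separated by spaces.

Level-order visits nodes level by level from the root, left to right within each level.
Level 0: 14
Level 1: 25, 15
Level 2: 27, 7, 13
Level 3: 34, 17, 32
Level 4: 26, 10, 3
Level 5: 37
Level 6: 21
Level 7: 20

14 25 15 27 7 13 34 17 32 26 10 3 37 21 20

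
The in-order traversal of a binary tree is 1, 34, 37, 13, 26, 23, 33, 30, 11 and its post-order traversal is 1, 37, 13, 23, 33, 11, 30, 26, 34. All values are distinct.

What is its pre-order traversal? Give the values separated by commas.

The last element of post-order is the root; it splits in-order into left and right subtrees.
Root 34: left subtree has 1 node {1}, right has 7 {37, 13, 26, 23, 33, 30, 11}.
  Root 26: left subtree has 2 nodes {37, 13}, right has 4 {23, 33, 30, 11}.
    Root 13: left subtree has 1 node {37}, right has 0 { }.
    Root 30: left subtree has 2 nodes {23, 33}, right has 1 {11}.
      Root 33: left subtree has 1 node {23}, right has 0 { }.

34, 1, 26, 13, 37, 30, 33, 23, 11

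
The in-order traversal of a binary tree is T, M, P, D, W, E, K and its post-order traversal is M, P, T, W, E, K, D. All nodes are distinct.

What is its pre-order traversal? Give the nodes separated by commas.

D, T, P, M, K, E, W

The last element of post-order is the root; it splits in-order into left and right subtrees.
Root D: left subtree has 3 nodes {T, M, P}, right has 3 {W, E, K}.
  Root T: left subtree has 0 nodes { }, right has 2 {M, P}.
    Root P: left subtree has 1 node {M}, right has 0 { }.
  Root K: left subtree has 2 nodes {W, E}, right has 0 { }.
    Root E: left subtree has 1 node {W}, right has 0 { }.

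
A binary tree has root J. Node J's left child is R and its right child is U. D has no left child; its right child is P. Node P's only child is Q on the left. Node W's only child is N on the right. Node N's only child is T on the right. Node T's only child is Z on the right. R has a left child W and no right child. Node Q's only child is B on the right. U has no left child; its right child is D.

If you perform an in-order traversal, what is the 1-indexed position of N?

2

In-order visits the left subtree, then the node, then the right subtree.
At J: go left to R.
  At R: go left to W.
    At W: no left child.
    Visit W.
    At W: go right to N.
      At N: no left child.
      Visit N.
      At N: go right to T.
        At T: no left child.
        Visit T.
        At T: go right to Z.
          Z is a leaf — visit Z.
  Visit R.
  At R: no right child.
Visit J.
At J: go right to U.
  At U: no left child.
  Visit U.
  At U: go right to D.
    At D: no left child.
    Visit D.
    At D: go right to P.
      At P: go left to Q.
        At Q: no left child.
        Visit Q.
        At Q: go right to B.
          B is a leaf — visit B.
      Visit P.
      At P: no right child.
Full in-order sequence: W, N, T, Z, R, J, U, D, Q, B, P.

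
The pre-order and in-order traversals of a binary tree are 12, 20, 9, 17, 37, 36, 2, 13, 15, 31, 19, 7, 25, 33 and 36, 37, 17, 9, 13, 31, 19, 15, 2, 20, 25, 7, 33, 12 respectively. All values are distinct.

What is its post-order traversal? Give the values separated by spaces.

36 37 17 19 31 15 13 2 9 25 33 7 20 12

The first element of pre-order is the root; it splits in-order into left and right subtrees.
Root 12: left subtree has 13 nodes {36, 37, 17, 9, 13, 31, 19, 15, 2, 20, 25, 7, 33}, right has 0 { }.
  Root 20: left subtree has 9 nodes {36, 37, 17, 9, 13, 31, 19, 15, 2}, right has 3 {25, 7, 33}.
    Root 9: left subtree has 3 nodes {36, 37, 17}, right has 5 {13, 31, 19, 15, 2}.
      Root 17: left subtree has 2 nodes {36, 37}, right has 0 { }.
        Root 37: left subtree has 1 node {36}, right has 0 { }.
      Root 2: left subtree has 4 nodes {13, 31, 19, 15}, right has 0 { }.
        Root 13: left subtree has 0 nodes { }, right has 3 {31, 19, 15}.
          Root 15: left subtree has 2 nodes {31, 19}, right has 0 { }.
            Root 31: left subtree has 0 nodes { }, right has 1 {19}.
    Root 7: left subtree has 1 node {25}, right has 1 {33}.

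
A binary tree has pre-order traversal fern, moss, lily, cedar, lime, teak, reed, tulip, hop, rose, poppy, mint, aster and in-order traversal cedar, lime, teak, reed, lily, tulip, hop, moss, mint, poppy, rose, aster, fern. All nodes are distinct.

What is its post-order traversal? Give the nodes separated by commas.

The first element of pre-order is the root; it splits in-order into left and right subtrees.
Root fern: left subtree has 12 nodes {cedar, lime, teak, reed, lily, tulip, hop, moss, mint, poppy, rose, aster}, right has 0 { }.
  Root moss: left subtree has 7 nodes {cedar, lime, teak, reed, lily, tulip, hop}, right has 4 {mint, poppy, rose, aster}.
    Root lily: left subtree has 4 nodes {cedar, lime, teak, reed}, right has 2 {tulip, hop}.
      Root cedar: left subtree has 0 nodes { }, right has 3 {lime, teak, reed}.
        Root lime: left subtree has 0 nodes { }, right has 2 {teak, reed}.
          Root teak: left subtree has 0 nodes { }, right has 1 {reed}.
      Root tulip: left subtree has 0 nodes { }, right has 1 {hop}.
    Root rose: left subtree has 2 nodes {mint, poppy}, right has 1 {aster}.
      Root poppy: left subtree has 1 node {mint}, right has 0 { }.

reed, teak, lime, cedar, hop, tulip, lily, mint, poppy, aster, rose, moss, fern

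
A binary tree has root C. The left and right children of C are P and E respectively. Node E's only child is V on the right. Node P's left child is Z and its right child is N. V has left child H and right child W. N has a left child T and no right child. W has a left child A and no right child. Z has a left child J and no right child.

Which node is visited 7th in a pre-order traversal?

E

Pre-order visits the node, then its left subtree, then its right subtree.
Visit C.
At C: go left to P.
  Visit P.
  At P: go left to Z.
    Visit Z.
    At Z: go left to J.
      J is a leaf — visit J.
    At Z: no right child.
  At P: go right to N.
    Visit N.
    At N: go left to T.
      T is a leaf — visit T.
    At N: no right child.
At C: go right to E.
  Visit E.
  At E: no left child.
  At E: go right to V.
    Visit V.
    At V: go left to H.
      H is a leaf — visit H.
    At V: go right to W.
      Visit W.
      At W: go left to A.
        A is a leaf — visit A.
      At W: no right child.
Full pre-order sequence: C, P, Z, J, N, T, E, V, H, W, A.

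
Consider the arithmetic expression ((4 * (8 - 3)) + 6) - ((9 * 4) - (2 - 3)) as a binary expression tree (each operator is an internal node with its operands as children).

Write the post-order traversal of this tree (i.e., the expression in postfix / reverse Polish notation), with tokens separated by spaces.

4 8 3 - * 6 + 9 4 * 2 3 - - -

Post-order on an expression tree gives postfix notation: for each operator, emit left operand, right operand, then the operator.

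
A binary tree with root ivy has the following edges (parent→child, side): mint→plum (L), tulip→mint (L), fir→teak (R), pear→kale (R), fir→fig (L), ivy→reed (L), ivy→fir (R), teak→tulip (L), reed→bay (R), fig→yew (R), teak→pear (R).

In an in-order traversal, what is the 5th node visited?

In-order visits the left subtree, then the node, then the right subtree.
At ivy: go left to reed.
  At reed: no left child.
  Visit reed.
  At reed: go right to bay.
    bay is a leaf — visit bay.
Visit ivy.
At ivy: go right to fir.
  At fir: go left to fig.
    At fig: no left child.
    Visit fig.
    At fig: go right to yew.
      yew is a leaf — visit yew.
  Visit fir.
  At fir: go right to teak.
    At teak: go left to tulip.
      At tulip: go left to mint.
        At mint: go left to plum.
          plum is a leaf — visit plum.
        Visit mint.
        At mint: no right child.
      Visit tulip.
      At tulip: no right child.
    Visit teak.
    At teak: go right to pear.
      At pear: no left child.
      Visit pear.
      At pear: go right to kale.
        kale is a leaf — visit kale.
Full in-order sequence: reed, bay, ivy, fig, yew, fir, plum, mint, tulip, teak, pear, kale.

yew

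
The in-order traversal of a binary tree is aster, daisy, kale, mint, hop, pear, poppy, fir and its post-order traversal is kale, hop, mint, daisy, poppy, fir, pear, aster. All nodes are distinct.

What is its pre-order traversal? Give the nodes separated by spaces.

aster pear daisy mint kale hop fir poppy

The last element of post-order is the root; it splits in-order into left and right subtrees.
Root aster: left subtree has 0 nodes { }, right has 7 {daisy, kale, mint, hop, pear, poppy, fir}.
  Root pear: left subtree has 4 nodes {daisy, kale, mint, hop}, right has 2 {poppy, fir}.
    Root daisy: left subtree has 0 nodes { }, right has 3 {kale, mint, hop}.
      Root mint: left subtree has 1 node {kale}, right has 1 {hop}.
    Root fir: left subtree has 1 node {poppy}, right has 0 { }.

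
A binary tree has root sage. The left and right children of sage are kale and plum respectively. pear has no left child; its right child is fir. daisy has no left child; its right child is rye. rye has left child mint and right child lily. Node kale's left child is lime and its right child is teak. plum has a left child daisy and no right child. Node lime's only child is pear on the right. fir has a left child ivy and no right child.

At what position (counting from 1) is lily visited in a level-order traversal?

Level-order visits nodes level by level from the root, left to right within each level.
Level 0: sage
Level 1: kale, plum
Level 2: lime, teak, daisy
Level 3: pear, rye
Level 4: fir, mint, lily
Level 5: ivy
Full level-order sequence: sage, kale, plum, lime, teak, daisy, pear, rye, fir, mint, lily, ivy.

11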